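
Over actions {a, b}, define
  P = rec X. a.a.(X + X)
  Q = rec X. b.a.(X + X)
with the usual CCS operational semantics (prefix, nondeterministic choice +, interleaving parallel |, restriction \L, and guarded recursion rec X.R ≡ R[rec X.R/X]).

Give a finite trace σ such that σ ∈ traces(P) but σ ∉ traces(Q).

a

LTS(P): 3 reachable states
  m0 = rec X. a.a.(X + X) has moves -a-> m1
  m1 = a.((rec X. a.a.(X + X)) + (rec X. a.a.(X + X))) has moves -a-> m2
  m2 = (rec X. a.a.(X + X)) + (rec X. a.a.(X + X)) has moves -a-> m1
LTS(Q): 3 reachable states
  n0 = rec X. b.a.(X + X) has moves -b-> n1
  n1 = a.((rec X. b.a.(X + X)) + (rec X. b.a.(X + X))) has moves -a-> n2
  n2 = (rec X. b.a.(X + X)) + (rec X. b.a.(X + X)) has moves -b-> n1
Trace ⟨a⟩ through P, begin at {m0}:
  after a @ step 1: {m1}
  P completes σ.
Trace ⟨a⟩ through Q, begin at {n0}:
  after a @ step 1: no successor for Q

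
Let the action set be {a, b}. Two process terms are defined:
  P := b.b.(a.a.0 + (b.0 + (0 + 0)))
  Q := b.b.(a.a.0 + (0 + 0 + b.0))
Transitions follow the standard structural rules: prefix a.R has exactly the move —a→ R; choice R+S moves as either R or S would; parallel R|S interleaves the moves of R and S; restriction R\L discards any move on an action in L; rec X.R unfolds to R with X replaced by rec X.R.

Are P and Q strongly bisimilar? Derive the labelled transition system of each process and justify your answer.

P's transition system — 5 states:
  u0 = b.b.(a.a.0 + (b.0 + (0 + 0))) → —b→ u1
  u1 = b.(a.a.0 + (b.0 + (0 + 0))) → —b→ u2
  u2 = a.a.0 + (b.0 + (0 + 0)) → —a→ u3, —b→ u4
  u3 = a.0 → —a→ u4
  u4 = 0 → (no moves)
Q's transition system — 5 states:
  v0 = b.b.(a.a.0 + (0 + 0 + b.0)) → —b→ v1
  v1 = b.(a.a.0 + (0 + 0 + b.0)) → —b→ v2
  v2 = a.a.0 + (0 + 0 + b.0) → —a→ v3, —b→ v4
  v3 = a.0 → —a→ v4
  v4 = 0 → (no moves)
Partition-refinement fixed point:
  B0 = {u0, v0}
  B1 = {u1, v1}
  B2 = {u2, v2}
  B3 = {u4, v4}
  B4 = {u3, v3}
u0 ∈ B0, v0 ∈ B0 → same block

YES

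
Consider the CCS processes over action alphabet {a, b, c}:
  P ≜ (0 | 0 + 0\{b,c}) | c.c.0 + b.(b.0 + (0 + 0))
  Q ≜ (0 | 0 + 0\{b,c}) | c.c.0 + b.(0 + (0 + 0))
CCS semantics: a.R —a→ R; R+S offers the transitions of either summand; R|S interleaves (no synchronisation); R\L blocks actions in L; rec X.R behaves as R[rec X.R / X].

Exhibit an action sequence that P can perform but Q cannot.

bb

P's transition system — 5 states:
  s0 = (0 | 0 + 0\{b,c}) | c.c.0 + b.(b.0 + (0 + 0)) has moves --b--▸ s1, --c--▸ s2
  s1 = b.0 + (0 + 0) has moves --b--▸ s3
  s2 = (0 | 0 + 0\{b,c}) | c.0 has moves --c--▸ s4
  s3 = 0 has moves stopped
  s4 = (0 | 0 + 0\{b,c}) | 0 has moves stopped
Q's transition system — 4 states:
  t0 = (0 | 0 + 0\{b,c}) | c.c.0 + b.(0 + (0 + 0)) has moves --b--▸ t1, --c--▸ t2
  t1 = 0 + (0 + 0) has moves stopped
  t2 = (0 | 0 + 0\{b,c}) | c.0 has moves --c--▸ t3
  t3 = (0 | 0 + 0\{b,c}) | 0 has moves stopped
Run σ = ⟨bb⟩ on P: start {s0}
  step 1 (b): {s1}
  step 2 (b): {s3}
  P completes σ.
Run σ = ⟨bb⟩ on Q: start {t0}
  step 1 (b): {t1}
  step 2 (b): no successor for Q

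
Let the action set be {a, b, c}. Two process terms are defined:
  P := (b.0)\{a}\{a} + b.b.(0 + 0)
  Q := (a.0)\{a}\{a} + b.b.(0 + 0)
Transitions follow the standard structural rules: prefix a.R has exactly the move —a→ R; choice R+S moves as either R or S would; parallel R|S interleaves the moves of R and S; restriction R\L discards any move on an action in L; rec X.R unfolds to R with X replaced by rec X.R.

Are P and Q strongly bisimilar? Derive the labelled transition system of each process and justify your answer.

LTS(P): 4 reachable states
  p0 = (b.0)\{a}\{a} + b.b.(0 + 0) has moves —b→ p1, —b→ p2
  p1 = 0\{a}\{a} has moves deadlocked
  p2 = b.(0 + 0) has moves —b→ p3
  p3 = 0 + 0 has moves deadlocked
LTS(Q): 3 reachable states
  q0 = (a.0)\{a}\{a} + b.b.(0 + 0) has moves —b→ q1
  q1 = b.(0 + 0) has moves —b→ q2
  q2 = 0 + 0 has moves deadlocked
Partition-refinement fixed point:
  B0 = {p0}
  B1 = {p2, q1}
  B2 = {p1, p3, q2}
  B3 = {q0}
p0 ∈ B0, q0 ∈ B3 → different blocks

not bisimilar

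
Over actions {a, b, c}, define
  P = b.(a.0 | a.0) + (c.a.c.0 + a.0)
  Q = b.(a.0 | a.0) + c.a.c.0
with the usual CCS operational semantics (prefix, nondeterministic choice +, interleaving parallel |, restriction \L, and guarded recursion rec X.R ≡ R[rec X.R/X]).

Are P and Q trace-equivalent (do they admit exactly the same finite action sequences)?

LTS(P): 8 reachable states
  m0 = b.(a.0 | a.0) + (c.a.c.0 + a.0) ⊢ --a--▸ m1, --b--▸ m2, --c--▸ m3
  m1 = 0 ⊢ ∅
  m2 = a.0 | a.0 ⊢ --a--▸ m4, --a--▸ m5
  m3 = a.c.0 ⊢ --a--▸ m6
  m4 = 0 | a.0 ⊢ --a--▸ m7
  m5 = a.0 | 0 ⊢ --a--▸ m7
  m6 = c.0 ⊢ --c--▸ m1
  m7 = 0 | 0 ⊢ ∅
LTS(Q): 8 reachable states
  n0 = b.(a.0 | a.0) + c.a.c.0 ⊢ --b--▸ n1, --c--▸ n2
  n1 = a.0 | a.0 ⊢ --a--▸ n3, --a--▸ n4
  n2 = a.c.0 ⊢ --a--▸ n5
  n3 = 0 | a.0 ⊢ --a--▸ n6
  n4 = a.0 | 0 ⊢ --a--▸ n6
  n5 = c.0 ⊢ --c--▸ n7
  n6 = 0 | 0 ⊢ ∅
  n7 = 0 ⊢ ∅
Run σ = ⟨a⟩ on P: start {m0}
  after a @ step 1: {m1}
  P completes σ.
Run σ = ⟨a⟩ on Q: start {n0}
  after a @ step 1: ∅  — Q cannot continue

trace-distinct — witness ⟨a⟩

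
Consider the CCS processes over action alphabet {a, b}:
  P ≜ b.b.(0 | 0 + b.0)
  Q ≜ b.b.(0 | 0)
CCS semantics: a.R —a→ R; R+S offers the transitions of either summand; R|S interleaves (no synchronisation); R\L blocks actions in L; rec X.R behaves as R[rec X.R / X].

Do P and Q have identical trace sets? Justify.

P's transition system — 4 states:
  s0 = b.b.(0 | 0 + b.0) | --b--▸ s1
  s1 = b.(0 | 0 + b.0) | --b--▸ s2
  s2 = 0 | 0 + b.0 | --b--▸ s3
  s3 = 0 | stopped
Q's transition system — 3 states:
  t0 = b.b.(0 | 0) | --b--▸ t1
  t1 = b.(0 | 0) | --b--▸ t2
  t2 = 0 | 0 | stopped
Run σ = ⟨bbb⟩ on P: start {s0}
  [1] b ⇒ {s1}
  [2] b ⇒ {s2}
  [3] b ⇒ {s3}
  ✓ P
Run σ = ⟨bbb⟩ on Q: start {t0}
  [1] b ⇒ {t1}
  [2] b ⇒ {t2}
  [3] b ⇒ ∅  — Q cannot continue

NO — witness ⟨bbb⟩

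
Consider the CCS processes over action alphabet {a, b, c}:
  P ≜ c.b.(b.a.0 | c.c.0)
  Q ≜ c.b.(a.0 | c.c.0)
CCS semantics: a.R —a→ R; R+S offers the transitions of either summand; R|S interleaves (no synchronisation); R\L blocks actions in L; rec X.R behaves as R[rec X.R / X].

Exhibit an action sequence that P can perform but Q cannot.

P's transition system — 11 states:
  m0 = c.b.(b.a.0 | c.c.0) :: =c=> m1
  m1 = b.(b.a.0 | c.c.0) :: =b=> m2
  m2 = b.a.0 | c.c.0 :: =b=> m3, =c=> m4
  m3 = a.0 | c.c.0 :: =a=> m5, =c=> m6
  m4 = b.a.0 | c.0 :: =b=> m6, =c=> m7
  m5 = 0 | c.c.0 :: =c=> m8
  m6 = a.0 | c.0 :: =a=> m8, =c=> m9
  m7 = b.a.0 | 0 :: =b=> m9
  m8 = 0 | c.0 :: =c=> m10
  m9 = a.0 | 0 :: =a=> m10
  m10 = 0 | 0 :: ·
Q's transition system — 8 states:
  n0 = c.b.(a.0 | c.c.0) :: =c=> n1
  n1 = b.(a.0 | c.c.0) :: =b=> n2
  n2 = a.0 | c.c.0 :: =a=> n3, =c=> n4
  n3 = 0 | c.c.0 :: =c=> n5
  n4 = a.0 | c.0 :: =a=> n5, =c=> n6
  n5 = 0 | c.0 :: =c=> n7
  n6 = a.0 | 0 :: =a=> n7
  n7 = 0 | 0 :: ·
Run σ = ⟨cbb⟩ on P: start {m0}
  after c @ step 1: {m1}
  after b @ step 2: {m2}
  after b @ step 3: {m3}
  P completes σ.
Run σ = ⟨cbb⟩ on Q: start {n0}
  after c @ step 1: {n1}
  after b @ step 2: {n2}
  after b @ step 3: ∅  — Q cannot continue

cbb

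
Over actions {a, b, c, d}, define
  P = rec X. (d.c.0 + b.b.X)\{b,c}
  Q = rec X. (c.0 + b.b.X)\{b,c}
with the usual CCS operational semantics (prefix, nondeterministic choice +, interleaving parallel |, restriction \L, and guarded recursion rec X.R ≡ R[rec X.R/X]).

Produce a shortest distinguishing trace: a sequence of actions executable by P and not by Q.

d

Reachable graph of P (2 states):
  u0 = rec X. (d.c.0 + b.b.X)\{b,c} ⊢ ··d··> u1
  u1 = (c.0)\{b,c} ⊢ stopped
Reachable graph of Q (1 states):
  v0 = rec X. (c.0 + b.b.X)\{b,c} ⊢ stopped
Executing d from P (initial set {u0}):
  after d @ step 1: {u1}
  — P admits the full trace.
Executing d from Q (initial set {v0}):
  after d @ step 1: ∅  — Q cannot continue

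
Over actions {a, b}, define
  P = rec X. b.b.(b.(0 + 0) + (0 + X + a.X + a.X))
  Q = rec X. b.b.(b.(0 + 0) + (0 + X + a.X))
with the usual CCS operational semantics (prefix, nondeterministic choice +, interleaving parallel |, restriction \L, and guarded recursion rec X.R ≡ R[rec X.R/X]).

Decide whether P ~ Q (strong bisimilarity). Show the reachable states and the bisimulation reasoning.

bisimilar

P's transition system — 4 states:
  s0 = rec X. b.b.(b.(0 + 0) + (0 + X + a.X + a.X)) ⊢ --b--▸ s1
  s1 = b.(b.(0 + 0) + (0 + (rec X. b.b.(b.(0 + 0) + (0 + X + a.X + a.X))) + a.(rec X. b.b.(b.(0 + 0) + (0 + X + a.X + a.X))) + a.(rec X. b.b.(b.(0 + 0) + (0 + X + a.X + a.X))))) ⊢ --b--▸ s2
  s2 = b.(0 + 0) + (0 + (rec X. b.b.(b.(0 + 0) + (0 + X + a.X + a.X))) + a.(rec X. b.b.(b.(0 + 0) + (0 + X + a.X + a.X))) + a.(rec X. b.b.(b.(0 + 0) + (0 + X + a.X + a.X)))) ⊢ --a--▸ s0, --b--▸ s1, --b--▸ s3
  s3 = 0 + 0 ⊢ ∅
Q's transition system — 4 states:
  t0 = rec X. b.b.(b.(0 + 0) + (0 + X + a.X)) ⊢ --b--▸ t1
  t1 = b.(b.(0 + 0) + (0 + (rec X. b.b.(b.(0 + 0) + (0 + X + a.X))) + a.(rec X. b.b.(b.(0 + 0) + (0 + X + a.X))))) ⊢ --b--▸ t2
  t2 = b.(0 + 0) + (0 + (rec X. b.b.(b.(0 + 0) + (0 + X + a.X))) + a.(rec X. b.b.(b.(0 + 0) + (0 + X + a.X)))) ⊢ --a--▸ t0, --b--▸ t1, --b--▸ t3
  t3 = 0 + 0 ⊢ ∅
Coarsest stable partition (strong bisimilarity classes):
  B0 = {s0, t0}
  B1 = {s1, t1}
  B2 = {s2, t2}
  B3 = {s3, t3}
s0 ∈ B0, t0 ∈ B0 → same block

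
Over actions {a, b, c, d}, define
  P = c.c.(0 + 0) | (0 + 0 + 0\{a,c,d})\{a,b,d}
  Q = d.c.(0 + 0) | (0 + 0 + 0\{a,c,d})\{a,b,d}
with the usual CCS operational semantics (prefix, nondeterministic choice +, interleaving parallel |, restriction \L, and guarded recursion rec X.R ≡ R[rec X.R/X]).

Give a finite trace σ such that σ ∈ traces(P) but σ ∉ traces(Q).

c

LTS(P): 3 reachable states
  s0 = c.c.(0 + 0) | (0 + 0 + 0\{a,c,d})\{a,b,d} has moves —c→ s1
  s1 = c.(0 + 0) | (0 + 0 + 0\{a,c,d})\{a,b,d} has moves —c→ s2
  s2 = (0 + 0) | (0 + 0 + 0\{a,c,d})\{a,b,d} has moves stopped
LTS(Q): 3 reachable states
  t0 = d.c.(0 + 0) | (0 + 0 + 0\{a,c,d})\{a,b,d} has moves —d→ t1
  t1 = c.(0 + 0) | (0 + 0 + 0\{a,c,d})\{a,b,d} has moves —c→ t2
  t2 = (0 + 0) | (0 + 0 + 0\{a,c,d})\{a,b,d} has moves stopped
Run σ = ⟨c⟩ on P: start {s0}
  step 1 (c): {s1}
  — P admits the full trace.
Run σ = ⟨c⟩ on Q: start {t0}
  step 1 (c): no successor for Q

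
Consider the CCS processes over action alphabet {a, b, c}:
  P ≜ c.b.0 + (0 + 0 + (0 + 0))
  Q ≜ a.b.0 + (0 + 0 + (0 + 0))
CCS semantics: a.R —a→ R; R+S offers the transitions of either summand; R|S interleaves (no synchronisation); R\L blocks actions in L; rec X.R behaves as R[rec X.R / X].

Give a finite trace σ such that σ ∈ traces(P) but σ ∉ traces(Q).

c

LTS(P): 3 reachable states
  u0 = c.b.0 + (0 + 0 + (0 + 0)) ⊢ —c→ u1
  u1 = b.0 ⊢ —b→ u2
  u2 = 0 ⊢ deadlocked
LTS(Q): 3 reachable states
  v0 = a.b.0 + (0 + 0 + (0 + 0)) ⊢ —a→ v1
  v1 = b.0 ⊢ —b→ v2
  v2 = 0 ⊢ deadlocked
Run σ = ⟨c⟩ on P: start {u0}
  step 1 (c): {u1}
  — P admits the full trace.
Run σ = ⟨c⟩ on Q: start {v0}
  step 1 (c): ∅  — Q cannot continue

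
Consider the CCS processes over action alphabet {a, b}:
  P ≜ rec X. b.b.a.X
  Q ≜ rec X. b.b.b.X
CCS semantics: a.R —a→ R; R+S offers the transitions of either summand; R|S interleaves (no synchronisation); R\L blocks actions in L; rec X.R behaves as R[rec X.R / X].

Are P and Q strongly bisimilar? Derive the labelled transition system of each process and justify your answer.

Reachable graph of P (3 states):
  s0 = rec X. b.b.a.X has moves --b--▸ s1
  s1 = b.a.(rec X. b.b.a.X) has moves --b--▸ s2
  s2 = a.(rec X. b.b.a.X) has moves --a--▸ s0
Reachable graph of Q (3 states):
  t0 = rec X. b.b.b.X has moves --b--▸ t1
  t1 = b.b.(rec X. b.b.b.X) has moves --b--▸ t2
  t2 = b.(rec X. b.b.b.X) has moves --b--▸ t0
Partition-refinement fixed point:
  B0 = {s0}
  B1 = {s1}
  B2 = {s2}
  B3 = {t0, t1, t2}
s0 ∈ B0, t0 ∈ B3 → different blocks

NO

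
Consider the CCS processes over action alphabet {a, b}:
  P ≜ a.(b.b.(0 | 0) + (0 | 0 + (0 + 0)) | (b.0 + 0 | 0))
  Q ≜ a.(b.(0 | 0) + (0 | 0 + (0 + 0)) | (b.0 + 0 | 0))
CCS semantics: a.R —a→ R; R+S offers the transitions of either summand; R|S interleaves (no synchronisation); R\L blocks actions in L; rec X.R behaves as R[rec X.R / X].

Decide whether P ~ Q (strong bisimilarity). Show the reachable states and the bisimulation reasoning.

P ≁ Q

Reachable graph of P (5 states):
  s0 = a.(b.b.(0 | 0) + (0 | 0 + (0 + 0)) | (b.0 + 0 | 0)) ⊢ —a→ s1
  s1 = b.b.(0 | 0) + (0 | 0 + (0 + 0)) | (b.0 + 0 | 0) ⊢ —b→ s2, —b→ s3
  s2 = (0 | 0 + (0 + 0)) | 0 ⊢ deadlocked
  s3 = b.(0 | 0) ⊢ —b→ s4
  s4 = 0 | 0 ⊢ deadlocked
Reachable graph of Q (4 states):
  t0 = a.(b.(0 | 0) + (0 | 0 + (0 + 0)) | (b.0 + 0 | 0)) ⊢ —a→ t1
  t1 = b.(0 | 0) + (0 | 0 + (0 + 0)) | (b.0 + 0 | 0) ⊢ —b→ t2, —b→ t3
  t2 = (0 | 0 + (0 + 0)) | 0 ⊢ deadlocked
  t3 = 0 | 0 ⊢ deadlocked
Coarsest stable partition (strong bisimilarity classes):
  B0 = {s0}
  B1 = {s1}
  B2 = {s3, t1}
  B3 = {s2, s4, t2, t3}
  B4 = {t0}
s0 ∈ B0, t0 ∈ B4 → different blocks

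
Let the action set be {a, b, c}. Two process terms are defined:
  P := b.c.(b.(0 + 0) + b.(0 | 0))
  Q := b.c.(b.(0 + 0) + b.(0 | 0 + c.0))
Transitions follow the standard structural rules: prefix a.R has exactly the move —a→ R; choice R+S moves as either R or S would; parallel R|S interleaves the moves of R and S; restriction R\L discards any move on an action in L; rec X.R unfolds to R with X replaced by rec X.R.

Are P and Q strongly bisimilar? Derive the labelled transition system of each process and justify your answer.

not bisimilar

Reachable graph of P (5 states):
  s0 = b.c.(b.(0 + 0) + b.(0 | 0)) has moves ··b··> s1
  s1 = c.(b.(0 + 0) + b.(0 | 0)) has moves ··c··> s2
  s2 = b.(0 + 0) + b.(0 | 0) has moves ··b··> s3, ··b··> s4
  s3 = 0 + 0 has moves (no moves)
  s4 = 0 | 0 has moves (no moves)
Reachable graph of Q (6 states):
  t0 = b.c.(b.(0 + 0) + b.(0 | 0 + c.0)) has moves ··b··> t1
  t1 = c.(b.(0 + 0) + b.(0 | 0 + c.0)) has moves ··c··> t2
  t2 = b.(0 + 0) + b.(0 | 0 + c.0) has moves ··b··> t3, ··b··> t4
  t3 = 0 + 0 has moves (no moves)
  t4 = 0 | 0 + c.0 has moves ··c··> t5
  t5 = 0 has moves (no moves)
Bisimilarity quotient blocks:
  B0 = {s0}
  B1 = {s1}
  B2 = {s2}
  B3 = {s3, s4, t3, t5}
  B4 = {t0}
  B5 = {t1}
  B6 = {t2}
  B7 = {t4}
s0 ∈ B0, t0 ∈ B4 → different blocks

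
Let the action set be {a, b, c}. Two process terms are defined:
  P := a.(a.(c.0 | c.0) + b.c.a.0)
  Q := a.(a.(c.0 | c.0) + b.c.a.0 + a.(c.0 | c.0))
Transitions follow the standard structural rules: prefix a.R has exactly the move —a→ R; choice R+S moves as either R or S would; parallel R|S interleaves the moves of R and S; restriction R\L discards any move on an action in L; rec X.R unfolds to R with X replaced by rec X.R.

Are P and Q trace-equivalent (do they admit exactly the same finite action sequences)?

P's transition system — 9 states:
  s0 = a.(a.(c.0 | c.0) + b.c.a.0) :: —a→ s1
  s1 = a.(c.0 | c.0) + b.c.a.0 :: —a→ s2, —b→ s3
  s2 = c.0 | c.0 :: —c→ s4, —c→ s5
  s3 = c.a.0 :: —c→ s6
  s4 = 0 | c.0 :: —c→ s7
  s5 = c.0 | 0 :: —c→ s7
  s6 = a.0 :: —a→ s8
  s7 = 0 | 0 :: ∅
  s8 = 0 :: ∅
Q's transition system — 9 states:
  t0 = a.(a.(c.0 | c.0) + b.c.a.0 + a.(c.0 | c.0)) :: —a→ t1
  t1 = a.(c.0 | c.0) + b.c.a.0 + a.(c.0 | c.0) :: —a→ t2, —b→ t3
  t2 = c.0 | c.0 :: —c→ t4, —c→ t5
  t3 = c.a.0 :: —c→ t6
  t4 = 0 | c.0 :: —c→ t7
  t5 = c.0 | 0 :: —c→ t7
  t6 = a.0 :: —a→ t8
  t7 = 0 | 0 :: ∅
  t8 = 0 :: ∅
Bisimilarity quotient blocks:
  B0 = {s0, t0}
  B1 = {s1, t1}
  B2 = {s3, t3}
  B3 = {s6, t6}
  B4 = {s7, s8, t7, t8}
  B5 = {s2, t2}
  B6 = {s4, s5, t4, t5}
s0 ∈ B0, t0 ∈ B0 → same block
Bisimilar ⇒ trace-equivalent.

trace-equivalent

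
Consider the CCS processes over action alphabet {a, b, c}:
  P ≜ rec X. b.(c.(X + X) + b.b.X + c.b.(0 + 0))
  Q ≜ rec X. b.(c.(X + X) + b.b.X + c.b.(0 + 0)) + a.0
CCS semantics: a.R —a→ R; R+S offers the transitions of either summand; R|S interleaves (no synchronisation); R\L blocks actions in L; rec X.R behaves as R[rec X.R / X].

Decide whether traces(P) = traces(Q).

Reachable graph of P (6 states):
  p0 = rec X. b.(c.(X + X) + b.b.X + c.b.(0 + 0)) ⊢ -b-> p1
  p1 = c.((rec X. b.(c.(X + X) + b.b.X + c.b.(0 + 0))) + (rec X. b.(c.(X + X) + b.b.X + c.b.(0 + 0)))) + b.b.(rec X. b.(c.(X + X) + b.b.X + c.b.(0 + 0))) + c.b.(0 + 0) ⊢ -b-> p2, -c-> p3, -c-> p4
  p2 = b.(rec X. b.(c.(X + X) + b.b.X + c.b.(0 + 0))) ⊢ -b-> p0
  p3 = (rec X. b.(c.(X + X) + b.b.X + c.b.(0 + 0))) + (rec X. b.(c.(X + X) + b.b.X + c.b.(0 + 0))) ⊢ -b-> p1
  p4 = b.(0 + 0) ⊢ -b-> p5
  p5 = 0 + 0 ⊢ ∅
Reachable graph of Q (7 states):
  q0 = rec X. b.(c.(X + X) + b.b.X + c.b.(0 + 0)) + a.0 ⊢ -a-> q1, -b-> q2
  q1 = 0 ⊢ ∅
  q2 = c.((rec X. b.(c.(X + X) + b.b.X + c.b.(0 + 0)) + a.0) + (rec X. b.(c.(X + X) + b.b.X + c.b.(0 + 0)) + a.0)) + b.b.(rec X. b.(c.(X + X) + b.b.X + c.b.(0 + 0)) + a.0) + c.b.(0 + 0) ⊢ -b-> q3, -c-> q4, -c-> q5
  q3 = b.(rec X. b.(c.(X + X) + b.b.X + c.b.(0 + 0)) + a.0) ⊢ -b-> q0
  q4 = (rec X. b.(c.(X + X) + b.b.X + c.b.(0 + 0)) + a.0) + (rec X. b.(c.(X + X) + b.b.X + c.b.(0 + 0)) + a.0) ⊢ -a-> q1, -b-> q2
  q5 = b.(0 + 0) ⊢ -b-> q6
  q6 = 0 + 0 ⊢ ∅
Trace ⟨a⟩ through Q, begin at {q0}:
  after a @ step 1: {q1}
  ✓ Q
Trace ⟨a⟩ through P, begin at {p0}:
  after a @ step 1: no successor for P

traces(P) ≠ traces(Q) — witness ⟨a⟩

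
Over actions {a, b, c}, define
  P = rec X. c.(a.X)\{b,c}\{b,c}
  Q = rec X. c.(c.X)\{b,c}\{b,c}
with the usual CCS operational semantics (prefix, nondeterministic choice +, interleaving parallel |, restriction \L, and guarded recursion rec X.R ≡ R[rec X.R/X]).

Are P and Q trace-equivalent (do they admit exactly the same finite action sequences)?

P's transition system — 3 states:
  s0 = rec X. c.(a.X)\{b,c}\{b,c} ⊢ ··c··> s1
  s1 = (a.(rec X. c.(a.X)\{b,c}\{b,c}))\{b,c}\{b,c} ⊢ ··a··> s2
  s2 = (rec X. c.(a.X)\{b,c}\{b,c})\{b,c}\{b,c} ⊢ stopped
Q's transition system — 2 states:
  t0 = rec X. c.(c.X)\{b,c}\{b,c} ⊢ ··c··> t1
  t1 = (c.(rec X. c.(c.X)\{b,c}\{b,c}))\{b,c}\{b,c} ⊢ stopped
Trace ⟨ca⟩ through P, begin at {s0}:
  step 1 (c): {s1}
  step 2 (a): {s2}
  — P admits the full trace.
Trace ⟨ca⟩ through Q, begin at {t0}:
  step 1 (c): {t1}
  step 2 (a): ∅ (Q stuck)

traces(P) ≠ traces(Q) — witness ⟨ca⟩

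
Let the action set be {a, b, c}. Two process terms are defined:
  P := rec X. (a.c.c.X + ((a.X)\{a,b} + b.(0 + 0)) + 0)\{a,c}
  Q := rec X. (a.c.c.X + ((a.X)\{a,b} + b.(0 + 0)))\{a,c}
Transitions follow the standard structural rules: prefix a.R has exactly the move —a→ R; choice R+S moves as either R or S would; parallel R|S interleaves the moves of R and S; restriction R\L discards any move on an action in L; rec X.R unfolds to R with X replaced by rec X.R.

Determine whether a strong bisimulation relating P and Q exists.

bisimilar

Reachable graph of P (2 states):
  s0 = rec X. (a.c.c.X + ((a.X)\{a,b} + b.(0 + 0)) + 0)\{a,c} | ··b··> s1
  s1 = (0 + 0)\{a,c} | (no moves)
Reachable graph of Q (2 states):
  t0 = rec X. (a.c.c.X + ((a.X)\{a,b} + b.(0 + 0)))\{a,c} | ··b··> t1
  t1 = (0 + 0)\{a,c} | (no moves)
Bisimilarity quotient blocks:
  B0 = {s0, t0}
  B1 = {s1, t1}
s0 ∈ B0, t0 ∈ B0 → same block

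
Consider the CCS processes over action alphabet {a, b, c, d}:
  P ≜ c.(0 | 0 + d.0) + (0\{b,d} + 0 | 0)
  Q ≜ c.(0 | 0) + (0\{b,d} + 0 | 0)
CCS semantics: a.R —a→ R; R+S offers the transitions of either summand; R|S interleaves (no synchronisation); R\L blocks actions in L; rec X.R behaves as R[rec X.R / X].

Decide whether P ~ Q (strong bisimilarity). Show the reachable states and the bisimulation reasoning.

not bisimilar

P's transition system — 3 states:
  u0 = c.(0 | 0 + d.0) + (0\{b,d} + 0 | 0) ⊢ =c=> u1
  u1 = 0 | 0 + d.0 ⊢ =d=> u2
  u2 = 0 ⊢ stopped
Q's transition system — 2 states:
  v0 = c.(0 | 0) + (0\{b,d} + 0 | 0) ⊢ =c=> v1
  v1 = 0 | 0 ⊢ stopped
Coarsest stable partition (strong bisimilarity classes):
  B0 = {u0}
  B1 = {u1}
  B2 = {u2, v1}
  B3 = {v0}
u0 ∈ B0, v0 ∈ B3 → different blocks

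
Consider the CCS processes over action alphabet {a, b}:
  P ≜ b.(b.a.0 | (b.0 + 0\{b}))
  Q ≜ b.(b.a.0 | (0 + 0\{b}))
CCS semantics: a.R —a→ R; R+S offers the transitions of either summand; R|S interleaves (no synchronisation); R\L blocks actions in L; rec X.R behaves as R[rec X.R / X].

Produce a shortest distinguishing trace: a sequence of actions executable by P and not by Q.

P's transition system — 7 states:
  s0 = b.(b.a.0 | (b.0 + 0\{b})) :: =b=> s1
  s1 = b.a.0 | (b.0 + 0\{b}) :: =b=> s2, =b=> s3
  s2 = a.0 | (b.0 + 0\{b}) :: =a=> s4, =b=> s5
  s3 = b.a.0 | 0 :: =b=> s5
  s4 = 0 | (b.0 + 0\{b}) :: =b=> s6
  s5 = a.0 | 0 :: =a=> s6
  s6 = 0 | 0 :: stopped
Q's transition system — 4 states:
  t0 = b.(b.a.0 | (0 + 0\{b})) :: =b=> t1
  t1 = b.a.0 | (0 + 0\{b}) :: =b=> t2
  t2 = a.0 | (0 + 0\{b}) :: =a=> t3
  t3 = 0 | (0 + 0\{b}) :: stopped
Trace ⟨bbb⟩ through P, begin at {s0}:
  step 1 (b): {s1}
  step 2 (b): {s2, s3}
  step 3 (b): {s5}
  — P admits the full trace.
Trace ⟨bbb⟩ through Q, begin at {t0}:
  step 1 (b): {t1}
  step 2 (b): {t2}
  step 3 (b): ∅  — Q cannot continue

bbb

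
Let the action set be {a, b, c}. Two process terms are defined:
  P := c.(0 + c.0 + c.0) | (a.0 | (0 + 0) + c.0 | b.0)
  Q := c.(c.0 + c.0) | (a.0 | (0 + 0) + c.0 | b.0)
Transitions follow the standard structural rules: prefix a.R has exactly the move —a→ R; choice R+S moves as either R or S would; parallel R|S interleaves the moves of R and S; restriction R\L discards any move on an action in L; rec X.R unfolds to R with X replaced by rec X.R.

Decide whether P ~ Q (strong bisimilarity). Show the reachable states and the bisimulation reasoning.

P ~ Q

LTS(P): 15 reachable states
  m0 = c.(0 + c.0 + c.0) | (a.0 | (0 + 0) + c.0 | b.0) | --a--▸ m1, --b--▸ m2, --c--▸ m3, --c--▸ m4
  m1 = c.(0 + c.0 + c.0) | (0 | (0 + 0)) | --c--▸ m5
  m2 = c.(0 + c.0 + c.0) | (c.0 | 0) | --c--▸ m6, --c--▸ m7
  m3 = (0 + c.0 + c.0) | (a.0 | (0 + 0) + c.0 | b.0) | --a--▸ m5, --b--▸ m6, --c--▸ m8, --c--▸ m9
  m4 = c.(0 + c.0 + c.0) | (0 | b.0) | --b--▸ m7, --c--▸ m8
  m5 = (0 + c.0 + c.0) | (0 | (0 + 0)) | --c--▸ m10
  m6 = (0 + c.0 + c.0) | (c.0 | 0) | --c--▸ m11, --c--▸ m12
  m7 = c.(0 + c.0 + c.0) | (0 | 0) | --c--▸ m11
  m8 = (0 + c.0 + c.0) | (0 | b.0) | --b--▸ m11, --c--▸ m13
  m9 = 0 | (a.0 | (0 + 0) + c.0 | b.0) | --a--▸ m10, --b--▸ m12, --c--▸ m13
  m10 = 0 | (0 | (0 + 0)) | (no moves)
  m11 = (0 + c.0 + c.0) | (0 | 0) | --c--▸ m14
  m12 = 0 | (c.0 | 0) | --c--▸ m14
  m13 = 0 | (0 | b.0) | --b--▸ m14
  m14 = 0 | (0 | 0) | (no moves)
LTS(Q): 15 reachable states
  n0 = c.(c.0 + c.0) | (a.0 | (0 + 0) + c.0 | b.0) | --a--▸ n1, --b--▸ n2, --c--▸ n3, --c--▸ n4
  n1 = c.(c.0 + c.0) | (0 | (0 + 0)) | --c--▸ n5
  n2 = c.(c.0 + c.0) | (c.0 | 0) | --c--▸ n6, --c--▸ n7
  n3 = (c.0 + c.0) | (a.0 | (0 + 0) + c.0 | b.0) | --a--▸ n5, --b--▸ n6, --c--▸ n8, --c--▸ n9
  n4 = c.(c.0 + c.0) | (0 | b.0) | --b--▸ n7, --c--▸ n8
  n5 = (c.0 + c.0) | (0 | (0 + 0)) | --c--▸ n10
  n6 = (c.0 + c.0) | (c.0 | 0) | --c--▸ n11, --c--▸ n12
  n7 = c.(c.0 + c.0) | (0 | 0) | --c--▸ n11
  n8 = (c.0 + c.0) | (0 | b.0) | --b--▸ n11, --c--▸ n13
  n9 = 0 | (a.0 | (0 + 0) + c.0 | b.0) | --a--▸ n10, --b--▸ n12, --c--▸ n13
  n10 = 0 | (0 | (0 + 0)) | (no moves)
  n11 = (c.0 + c.0) | (0 | 0) | --c--▸ n14
  n12 = 0 | (c.0 | 0) | --c--▸ n14
  n13 = 0 | (0 | b.0) | --b--▸ n14
  n14 = 0 | (0 | 0) | (no moves)
Bisimilarity quotient blocks:
  B0 = {m0, n0}
  B1 = {m1, m6, m7, n1, n6, n7}
  B2 = {m11, m12, m5, n11, n12, n5}
  B3 = {m10, m14, n10, n14}
  B4 = {m3, n3}
  B5 = {m9, n9}
  B6 = {m13, n13}
  B7 = {m8, n8}
  B8 = {m4, n4}
  B9 = {m2, n2}
m0 ∈ B0, n0 ∈ B0 → same block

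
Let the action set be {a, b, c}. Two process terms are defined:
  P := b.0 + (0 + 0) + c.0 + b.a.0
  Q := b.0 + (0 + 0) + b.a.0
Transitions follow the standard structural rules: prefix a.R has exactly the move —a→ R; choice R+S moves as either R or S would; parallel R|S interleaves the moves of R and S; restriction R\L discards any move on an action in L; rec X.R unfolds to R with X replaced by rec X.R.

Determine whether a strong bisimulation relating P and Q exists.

P ≁ Q

Reachable graph of P (3 states):
  s0 = b.0 + (0 + 0) + c.0 + b.a.0 ⊢ ··b··> s1, ··b··> s2, ··c··> s1
  s1 = 0 ⊢ ·
  s2 = a.0 ⊢ ··a··> s1
Reachable graph of Q (3 states):
  t0 = b.0 + (0 + 0) + b.a.0 ⊢ ··b··> t1, ··b··> t2
  t1 = 0 ⊢ ·
  t2 = a.0 ⊢ ··a··> t1
Coarsest stable partition (strong bisimilarity classes):
  B0 = {s0}
  B1 = {s2, t2}
  B2 = {s1, t1}
  B3 = {t0}
s0 ∈ B0, t0 ∈ B3 → different blocks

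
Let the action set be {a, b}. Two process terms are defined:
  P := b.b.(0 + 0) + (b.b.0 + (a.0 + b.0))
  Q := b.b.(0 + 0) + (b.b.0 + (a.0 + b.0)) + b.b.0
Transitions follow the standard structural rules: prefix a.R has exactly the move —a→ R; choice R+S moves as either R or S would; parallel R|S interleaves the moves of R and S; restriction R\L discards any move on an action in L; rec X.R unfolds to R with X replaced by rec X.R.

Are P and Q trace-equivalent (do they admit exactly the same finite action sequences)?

Reachable graph of P (5 states):
  m0 = b.b.(0 + 0) + (b.b.0 + (a.0 + b.0)) :: --a--▸ m1, --b--▸ m1, --b--▸ m2, --b--▸ m3
  m1 = 0 :: stopped
  m2 = b.(0 + 0) :: --b--▸ m4
  m3 = b.0 :: --b--▸ m1
  m4 = 0 + 0 :: stopped
Reachable graph of Q (5 states):
  n0 = b.b.(0 + 0) + (b.b.0 + (a.0 + b.0)) + b.b.0 :: --a--▸ n1, --b--▸ n1, --b--▸ n2, --b--▸ n3
  n1 = 0 :: stopped
  n2 = b.(0 + 0) :: --b--▸ n4
  n3 = b.0 :: --b--▸ n1
  n4 = 0 + 0 :: stopped
Partition-refinement fixed point:
  B0 = {m0, n0}
  B1 = {m2, m3, n2, n3}
  B2 = {m1, m4, n1, n4}
m0 ∈ B0, n0 ∈ B0 → same block
Bisimilar ⇒ trace-equivalent.

traces(P) = traces(Q)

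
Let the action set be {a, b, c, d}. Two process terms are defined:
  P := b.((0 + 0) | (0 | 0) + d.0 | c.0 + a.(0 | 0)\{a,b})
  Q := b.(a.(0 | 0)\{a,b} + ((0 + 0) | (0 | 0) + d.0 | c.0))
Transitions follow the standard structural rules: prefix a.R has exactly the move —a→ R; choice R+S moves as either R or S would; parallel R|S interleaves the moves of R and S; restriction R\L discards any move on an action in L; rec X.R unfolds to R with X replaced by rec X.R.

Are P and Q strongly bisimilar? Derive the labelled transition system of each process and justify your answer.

P ~ Q

P's transition system — 6 states:
  m0 = b.((0 + 0) | (0 | 0) + d.0 | c.0 + a.(0 | 0)\{a,b}) ⊢ --b--▸ m1
  m1 = (0 + 0) | (0 | 0) + d.0 | c.0 + a.(0 | 0)\{a,b} ⊢ --a--▸ m2, --c--▸ m3, --d--▸ m4
  m2 = (0 | 0)\{a,b} ⊢ stopped
  m3 = d.0 | 0 ⊢ --d--▸ m5
  m4 = 0 | c.0 ⊢ --c--▸ m5
  m5 = 0 | 0 ⊢ stopped
Q's transition system — 6 states:
  n0 = b.(a.(0 | 0)\{a,b} + ((0 + 0) | (0 | 0) + d.0 | c.0)) ⊢ --b--▸ n1
  n1 = a.(0 | 0)\{a,b} + ((0 + 0) | (0 | 0) + d.0 | c.0) ⊢ --a--▸ n2, --c--▸ n3, --d--▸ n4
  n2 = (0 | 0)\{a,b} ⊢ stopped
  n3 = d.0 | 0 ⊢ --d--▸ n5
  n4 = 0 | c.0 ⊢ --c--▸ n5
  n5 = 0 | 0 ⊢ stopped
Coarsest stable partition (strong bisimilarity classes):
  B0 = {m0, n0}
  B1 = {m1, n1}
  B2 = {m3, n3}
  B3 = {m2, m5, n2, n5}
  B4 = {m4, n4}
m0 ∈ B0, n0 ∈ B0 → same block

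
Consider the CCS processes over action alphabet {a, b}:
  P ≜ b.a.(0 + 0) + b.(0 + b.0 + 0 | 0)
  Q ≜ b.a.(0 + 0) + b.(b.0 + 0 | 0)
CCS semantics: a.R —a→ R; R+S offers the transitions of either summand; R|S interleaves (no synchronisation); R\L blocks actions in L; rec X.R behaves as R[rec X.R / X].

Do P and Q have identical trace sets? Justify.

LTS(P): 5 reachable states
  u0 = b.a.(0 + 0) + b.(0 + b.0 + 0 | 0) | —b→ u1, —b→ u2
  u1 = 0 + b.0 + 0 | 0 | —b→ u3
  u2 = a.(0 + 0) | —a→ u4
  u3 = 0 | stopped
  u4 = 0 + 0 | stopped
LTS(Q): 5 reachable states
  v0 = b.a.(0 + 0) + b.(b.0 + 0 | 0) | —b→ v1, —b→ v2
  v1 = a.(0 + 0) | —a→ v3
  v2 = b.0 + 0 | 0 | —b→ v4
  v3 = 0 + 0 | stopped
  v4 = 0 | stopped
Partition-refinement fixed point:
  B0 = {u0, v0}
  B1 = {u1, v2}
  B2 = {u3, u4, v3, v4}
  B3 = {u2, v1}
u0 ∈ B0, v0 ∈ B0 → same block
Bisimilar ⇒ trace-equivalent.

YES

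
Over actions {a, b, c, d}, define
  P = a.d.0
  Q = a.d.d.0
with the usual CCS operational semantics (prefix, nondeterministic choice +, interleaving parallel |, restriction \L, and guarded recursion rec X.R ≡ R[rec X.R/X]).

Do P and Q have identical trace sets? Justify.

NO — witness ⟨add⟩

Reachable graph of P (3 states):
  u0 = a.d.0 → --a--▸ u1
  u1 = d.0 → --d--▸ u2
  u2 = 0 → stopped
Reachable graph of Q (4 states):
  v0 = a.d.d.0 → --a--▸ v1
  v1 = d.d.0 → --d--▸ v2
  v2 = d.0 → --d--▸ v3
  v3 = 0 → stopped
Run σ = ⟨add⟩ on Q: start {v0}
  after a @ step 1: {v1}
  after d @ step 2: {v2}
  after d @ step 3: {v3}
  ✓ Q
Run σ = ⟨add⟩ on P: start {u0}
  after a @ step 1: {u1}
  after d @ step 2: {u2}
  after d @ step 3: ∅ (P stuck)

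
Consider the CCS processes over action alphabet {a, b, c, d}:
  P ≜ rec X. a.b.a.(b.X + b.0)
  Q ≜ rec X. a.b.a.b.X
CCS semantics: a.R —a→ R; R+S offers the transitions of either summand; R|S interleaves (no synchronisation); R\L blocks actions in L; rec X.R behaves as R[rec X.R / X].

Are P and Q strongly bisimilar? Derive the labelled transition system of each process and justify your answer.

LTS(P): 5 reachable states
  p0 = rec X. a.b.a.(b.X + b.0) :: =a=> p1
  p1 = b.a.(b.(rec X. a.b.a.(b.X + b.0)) + b.0) :: =b=> p2
  p2 = a.(b.(rec X. a.b.a.(b.X + b.0)) + b.0) :: =a=> p3
  p3 = b.(rec X. a.b.a.(b.X + b.0)) + b.0 :: =b=> p0, =b=> p4
  p4 = 0 :: stopped
LTS(Q): 4 reachable states
  q0 = rec X. a.b.a.b.X :: =a=> q1
  q1 = b.a.b.(rec X. a.b.a.b.X) :: =b=> q2
  q2 = a.b.(rec X. a.b.a.b.X) :: =a=> q3
  q3 = b.(rec X. a.b.a.b.X) :: =b=> q0
Bisimilarity quotient blocks:
  B0 = {p0}
  B1 = {p1}
  B2 = {p2}
  B3 = {p3}
  B4 = {p4}
  B5 = {q0, q2}
  B6 = {q1, q3}
p0 ∈ B0, q0 ∈ B5 → different blocks

NO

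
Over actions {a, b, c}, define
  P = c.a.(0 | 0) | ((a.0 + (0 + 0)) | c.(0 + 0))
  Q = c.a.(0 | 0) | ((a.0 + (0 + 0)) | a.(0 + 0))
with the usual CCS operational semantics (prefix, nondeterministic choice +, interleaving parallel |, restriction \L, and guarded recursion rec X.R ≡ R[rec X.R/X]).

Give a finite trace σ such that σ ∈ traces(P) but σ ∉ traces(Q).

cc

P's transition system — 12 states:
  p0 = c.a.(0 | 0) | ((a.0 + (0 + 0)) | c.(0 + 0)) | ··a··> p1, ··c··> p2, ··c··> p3
  p1 = c.a.(0 | 0) | (0 | c.(0 + 0)) | ··c··> p4, ··c··> p5
  p2 = a.(0 | 0) | ((a.0 + (0 + 0)) | c.(0 + 0)) | ··a··> p4, ··a··> p6, ··c··> p7
  p3 = c.a.(0 | 0) | ((a.0 + (0 + 0)) | (0 + 0)) | ··a··> p5, ··c··> p7
  p4 = a.(0 | 0) | (0 | c.(0 + 0)) | ··a··> p8, ··c··> p9
  p5 = c.a.(0 | 0) | (0 | (0 + 0)) | ··c··> p9
  p6 = 0 | 0 | ((a.0 + (0 + 0)) | c.(0 + 0)) | ··a··> p8, ··c··> p10
  p7 = a.(0 | 0) | ((a.0 + (0 + 0)) | (0 + 0)) | ··a··> p10, ··a··> p9
  p8 = 0 | 0 | (0 | c.(0 + 0)) | ··c··> p11
  p9 = a.(0 | 0) | (0 | (0 + 0)) | ··a··> p11
  p10 = 0 | 0 | ((a.0 + (0 + 0)) | (0 + 0)) | ··a··> p11
  p11 = 0 | 0 | (0 | (0 + 0)) | ∅
Q's transition system — 12 states:
  q0 = c.a.(0 | 0) | ((a.0 + (0 + 0)) | a.(0 + 0)) | ··a··> q1, ··a··> q2, ··c··> q3
  q1 = c.a.(0 | 0) | ((a.0 + (0 + 0)) | (0 + 0)) | ··a··> q4, ··c··> q5
  q2 = c.a.(0 | 0) | (0 | a.(0 + 0)) | ··a··> q4, ··c··> q6
  q3 = a.(0 | 0) | ((a.0 + (0 + 0)) | a.(0 + 0)) | ··a··> q5, ··a··> q6, ··a··> q7
  q4 = c.a.(0 | 0) | (0 | (0 + 0)) | ··c··> q8
  q5 = a.(0 | 0) | ((a.0 + (0 + 0)) | (0 + 0)) | ··a··> q8, ··a··> q9
  q6 = a.(0 | 0) | (0 | a.(0 + 0)) | ··a··> q10, ··a··> q8
  q7 = 0 | 0 | ((a.0 + (0 + 0)) | a.(0 + 0)) | ··a··> q10, ··a··> q9
  q8 = a.(0 | 0) | (0 | (0 + 0)) | ··a··> q11
  q9 = 0 | 0 | ((a.0 + (0 + 0)) | (0 + 0)) | ··a··> q11
  q10 = 0 | 0 | (0 | a.(0 + 0)) | ··a··> q11
  q11 = 0 | 0 | (0 | (0 + 0)) | ∅
Trace ⟨cc⟩ through P, begin at {p0}:
  step 1 (c): {p2, p3}
  step 2 (c): {p7}
  P completes σ.
Trace ⟨cc⟩ through Q, begin at {q0}:
  step 1 (c): {q3}
  step 2 (c): ∅  — Q cannot continue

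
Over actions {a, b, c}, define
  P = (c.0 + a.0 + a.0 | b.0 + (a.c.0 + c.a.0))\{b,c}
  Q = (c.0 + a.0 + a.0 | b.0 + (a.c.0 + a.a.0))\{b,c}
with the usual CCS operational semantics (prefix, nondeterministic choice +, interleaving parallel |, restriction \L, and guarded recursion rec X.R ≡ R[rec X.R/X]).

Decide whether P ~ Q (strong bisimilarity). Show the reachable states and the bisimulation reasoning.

not bisimilar

P's transition system — 4 states:
  m0 = (c.0 + a.0 + a.0 | b.0 + (a.c.0 + c.a.0))\{b,c} | —a→ m1, —a→ m2, —a→ m3
  m1 = (0 | b.0)\{b,c} | stopped
  m2 = (c.0)\{b,c} | stopped
  m3 = 0\{b,c} | stopped
Q's transition system — 5 states:
  n0 = (c.0 + a.0 + a.0 | b.0 + (a.c.0 + a.a.0))\{b,c} | —a→ n1, —a→ n2, —a→ n3, —a→ n4
  n1 = (0 | b.0)\{b,c} | stopped
  n2 = (a.0)\{b,c} | —a→ n4
  n3 = (c.0)\{b,c} | stopped
  n4 = 0\{b,c} | stopped
Coarsest stable partition (strong bisimilarity classes):
  B0 = {m0, n2}
  B1 = {m1, m2, m3, n1, n3, n4}
  B2 = {n0}
m0 ∈ B0, n0 ∈ B2 → different blocks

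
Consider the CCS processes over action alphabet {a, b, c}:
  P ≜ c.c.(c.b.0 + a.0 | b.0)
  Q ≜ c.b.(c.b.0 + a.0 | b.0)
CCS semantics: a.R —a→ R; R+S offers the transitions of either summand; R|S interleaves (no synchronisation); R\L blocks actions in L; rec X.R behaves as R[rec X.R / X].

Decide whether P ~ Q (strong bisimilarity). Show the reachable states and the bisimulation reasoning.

not bisimilar

Reachable graph of P (8 states):
  u0 = c.c.(c.b.0 + a.0 | b.0) has moves -c-> u1
  u1 = c.(c.b.0 + a.0 | b.0) has moves -c-> u2
  u2 = c.b.0 + a.0 | b.0 has moves -a-> u3, -b-> u4, -c-> u5
  u3 = 0 | b.0 has moves -b-> u6
  u4 = a.0 | 0 has moves -a-> u6
  u5 = b.0 has moves -b-> u7
  u6 = 0 | 0 has moves (no moves)
  u7 = 0 has moves (no moves)
Reachable graph of Q (8 states):
  v0 = c.b.(c.b.0 + a.0 | b.0) has moves -c-> v1
  v1 = b.(c.b.0 + a.0 | b.0) has moves -b-> v2
  v2 = c.b.0 + a.0 | b.0 has moves -a-> v3, -b-> v4, -c-> v5
  v3 = 0 | b.0 has moves -b-> v6
  v4 = a.0 | 0 has moves -a-> v6
  v5 = b.0 has moves -b-> v7
  v6 = 0 | 0 has moves (no moves)
  v7 = 0 has moves (no moves)
Coarsest stable partition (strong bisimilarity classes):
  B0 = {u0}
  B1 = {u1}
  B2 = {u2, v2}
  B3 = {u3, u5, v3, v5}
  B4 = {u6, u7, v6, v7}
  B5 = {u4, v4}
  B6 = {v0}
  B7 = {v1}
u0 ∈ B0, v0 ∈ B6 → different blocks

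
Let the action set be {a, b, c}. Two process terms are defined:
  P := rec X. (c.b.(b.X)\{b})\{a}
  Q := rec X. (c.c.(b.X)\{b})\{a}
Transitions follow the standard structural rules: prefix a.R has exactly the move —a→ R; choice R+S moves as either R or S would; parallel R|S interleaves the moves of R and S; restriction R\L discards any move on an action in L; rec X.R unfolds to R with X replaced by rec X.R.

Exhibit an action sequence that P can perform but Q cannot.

cb

LTS(P): 3 reachable states
  s0 = rec X. (c.b.(b.X)\{b})\{a} ⊢ =c=> s1
  s1 = (b.(b.(rec X. (c.b.(b.X)\{b})\{a}))\{b})\{a} ⊢ =b=> s2
  s2 = (b.(rec X. (c.b.(b.X)\{b})\{a}))\{b}\{a} ⊢ deadlocked
LTS(Q): 3 reachable states
  t0 = rec X. (c.c.(b.X)\{b})\{a} ⊢ =c=> t1
  t1 = (c.(b.(rec X. (c.c.(b.X)\{b})\{a}))\{b})\{a} ⊢ =c=> t2
  t2 = (b.(rec X. (c.c.(b.X)\{b})\{a}))\{b}\{a} ⊢ deadlocked
Run σ = ⟨cb⟩ on P: start {s0}
  [1] c ⇒ {s1}
  [2] b ⇒ {s2}
  — P admits the full trace.
Run σ = ⟨cb⟩ on Q: start {t0}
  [1] c ⇒ {t1}
  [2] b ⇒ ∅  — Q cannot continue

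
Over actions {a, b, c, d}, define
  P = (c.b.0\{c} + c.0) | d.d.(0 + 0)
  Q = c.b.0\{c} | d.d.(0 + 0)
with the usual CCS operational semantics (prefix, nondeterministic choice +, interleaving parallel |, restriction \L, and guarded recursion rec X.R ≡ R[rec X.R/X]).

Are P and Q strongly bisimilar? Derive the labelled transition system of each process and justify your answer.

LTS(P): 12 reachable states
  p0 = (c.b.0\{c} + c.0) | d.d.(0 + 0) | -c-> p1, -c-> p2, -d-> p3
  p1 = 0 | d.d.(0 + 0) | -d-> p4
  p2 = b.0\{c} | d.d.(0 + 0) | -b-> p5, -d-> p6
  p3 = (c.b.0\{c} + c.0) | d.(0 + 0) | -c-> p4, -c-> p6, -d-> p7
  p4 = 0 | d.(0 + 0) | -d-> p8
  p5 = 0\{c} | d.d.(0 + 0) | -d-> p9
  p6 = b.0\{c} | d.(0 + 0) | -b-> p9, -d-> p10
  p7 = (c.b.0\{c} + c.0) | (0 + 0) | -c-> p10, -c-> p8
  p8 = 0 | (0 + 0) | stopped
  p9 = 0\{c} | d.(0 + 0) | -d-> p11
  p10 = b.0\{c} | (0 + 0) | -b-> p11
  p11 = 0\{c} | (0 + 0) | stopped
LTS(Q): 9 reachable states
  q0 = c.b.0\{c} | d.d.(0 + 0) | -c-> q1, -d-> q2
  q1 = b.0\{c} | d.d.(0 + 0) | -b-> q3, -d-> q4
  q2 = c.b.0\{c} | d.(0 + 0) | -c-> q4, -d-> q5
  q3 = 0\{c} | d.d.(0 + 0) | -d-> q6
  q4 = b.0\{c} | d.(0 + 0) | -b-> q6, -d-> q7
  q5 = c.b.0\{c} | (0 + 0) | -c-> q7
  q6 = 0\{c} | d.(0 + 0) | -d-> q8
  q7 = b.0\{c} | (0 + 0) | -b-> q8
  q8 = 0\{c} | (0 + 0) | stopped
Coarsest stable partition (strong bisimilarity classes):
  B0 = {p0}
  B1 = {p1, p5, q3}
  B2 = {p4, p9, q6}
  B3 = {p11, p8, q8}
  B4 = {p3}
  B5 = {p7}
  B6 = {p10, q7}
  B7 = {p6, q4}
  B8 = {p2, q1}
  B9 = {q0}
  B10 = {q2}
  B11 = {q5}
p0 ∈ B0, q0 ∈ B9 → different blocks

NO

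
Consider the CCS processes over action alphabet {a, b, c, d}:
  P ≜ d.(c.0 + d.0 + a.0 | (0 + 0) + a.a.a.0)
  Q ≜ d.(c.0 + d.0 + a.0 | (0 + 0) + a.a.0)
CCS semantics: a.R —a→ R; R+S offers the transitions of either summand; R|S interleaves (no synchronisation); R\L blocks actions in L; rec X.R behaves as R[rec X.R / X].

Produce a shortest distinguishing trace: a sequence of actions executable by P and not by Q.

Reachable graph of P (6 states):
  p0 = d.(c.0 + d.0 + a.0 | (0 + 0) + a.a.a.0) ⊢ =d=> p1
  p1 = c.0 + d.0 + a.0 | (0 + 0) + a.a.a.0 ⊢ =a=> p2, =a=> p3, =c=> p4, =d=> p4
  p2 = 0 | (0 + 0) ⊢ deadlocked
  p3 = a.a.0 ⊢ =a=> p5
  p4 = 0 ⊢ deadlocked
  p5 = a.0 ⊢ =a=> p4
Reachable graph of Q (5 states):
  q0 = d.(c.0 + d.0 + a.0 | (0 + 0) + a.a.0) ⊢ =d=> q1
  q1 = c.0 + d.0 + a.0 | (0 + 0) + a.a.0 ⊢ =a=> q2, =a=> q3, =c=> q4, =d=> q4
  q2 = 0 | (0 + 0) ⊢ deadlocked
  q3 = a.0 ⊢ =a=> q4
  q4 = 0 ⊢ deadlocked
Run σ = ⟨daaa⟩ on P: start {p0}
  after d @ step 1: {p1}
  after a @ step 2: {p2, p3}
  after a @ step 3: {p5}
  after a @ step 4: {p4}
  ✓ P
Run σ = ⟨daaa⟩ on Q: start {q0}
  after d @ step 1: {q1}
  after a @ step 2: {q2, q3}
  after a @ step 3: {q4}
  after a @ step 4: ∅  — Q cannot continue

daaa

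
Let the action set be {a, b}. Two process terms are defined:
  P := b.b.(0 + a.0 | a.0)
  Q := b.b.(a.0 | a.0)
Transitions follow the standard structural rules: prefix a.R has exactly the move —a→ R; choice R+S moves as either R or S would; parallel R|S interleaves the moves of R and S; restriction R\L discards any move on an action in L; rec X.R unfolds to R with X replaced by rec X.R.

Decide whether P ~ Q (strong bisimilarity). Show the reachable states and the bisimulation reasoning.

LTS(P): 6 reachable states
  p0 = b.b.(0 + a.0 | a.0) ⊢ —b→ p1
  p1 = b.(0 + a.0 | a.0) ⊢ —b→ p2
  p2 = 0 + a.0 | a.0 ⊢ —a→ p3, —a→ p4
  p3 = 0 | a.0 ⊢ —a→ p5
  p4 = a.0 | 0 ⊢ —a→ p5
  p5 = 0 | 0 ⊢ deadlocked
LTS(Q): 6 reachable states
  q0 = b.b.(a.0 | a.0) ⊢ —b→ q1
  q1 = b.(a.0 | a.0) ⊢ —b→ q2
  q2 = a.0 | a.0 ⊢ —a→ q3, —a→ q4
  q3 = 0 | a.0 ⊢ —a→ q5
  q4 = a.0 | 0 ⊢ —a→ q5
  q5 = 0 | 0 ⊢ deadlocked
Coarsest stable partition (strong bisimilarity classes):
  B0 = {p0, q0}
  B1 = {p1, q1}
  B2 = {p2, q2}
  B3 = {p3, p4, q3, q4}
  B4 = {p5, q5}
p0 ∈ B0, q0 ∈ B0 → same block

bisimilar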